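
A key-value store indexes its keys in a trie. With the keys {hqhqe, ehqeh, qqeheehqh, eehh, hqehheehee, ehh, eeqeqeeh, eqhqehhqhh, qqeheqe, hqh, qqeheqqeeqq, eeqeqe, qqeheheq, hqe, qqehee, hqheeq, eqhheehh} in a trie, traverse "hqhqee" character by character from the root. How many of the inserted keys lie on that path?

2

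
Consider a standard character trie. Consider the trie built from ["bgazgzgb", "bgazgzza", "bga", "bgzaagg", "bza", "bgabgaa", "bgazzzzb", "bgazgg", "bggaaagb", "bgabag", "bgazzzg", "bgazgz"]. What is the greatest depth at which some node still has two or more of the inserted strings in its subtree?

6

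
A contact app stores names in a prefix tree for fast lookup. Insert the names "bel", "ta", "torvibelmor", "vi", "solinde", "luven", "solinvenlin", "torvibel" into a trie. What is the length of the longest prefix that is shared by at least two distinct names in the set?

8

The deepest shared node is where two words last agree before diverging.
e.g. "torvibel" and "torvibelmor" share the prefix "torvibel" of length 8; no pair shares a longer one.
Longest shared-prefix length: 8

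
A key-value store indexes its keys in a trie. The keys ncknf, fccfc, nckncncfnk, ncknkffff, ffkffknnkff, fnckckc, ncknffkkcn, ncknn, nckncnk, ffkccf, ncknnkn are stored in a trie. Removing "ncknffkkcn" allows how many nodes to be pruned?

5

A node on "ncknffkkcn"'s path can go only if nothing else ends at it or branches off below it.
The suffix "fkkcn" (5 nodes) is used only by "ncknffkkcn"; "ncknf" is itself a stored word, so pruning stops there.
Nodes removed: 5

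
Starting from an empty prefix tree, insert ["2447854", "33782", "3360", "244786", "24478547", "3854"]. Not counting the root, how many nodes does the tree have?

Trie structure (* marks end of a word):
(root)
├─ 2
│  └─ 4
│     └─ 4
│        └─ 7
│           └─ 8
│              ├─ 5
│              │  └─ 4 *
│              │     └─ 7 *
│              └─ 6 *
└─ 3
   ├─ 3
   │  ├─ 6
   │  │  └─ 0 *
   │  └─ 7
   │     └─ 8
   │        └─ 2 *
   └─ 8
      └─ 5
         └─ 4 *
Counting every labelled node above: 19.

19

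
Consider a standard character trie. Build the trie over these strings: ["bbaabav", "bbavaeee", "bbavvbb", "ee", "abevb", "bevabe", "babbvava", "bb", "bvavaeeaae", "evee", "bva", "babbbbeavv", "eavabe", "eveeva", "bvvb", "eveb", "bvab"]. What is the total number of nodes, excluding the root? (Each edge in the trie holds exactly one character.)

Trace insertions, counting only characters that open a new branch:
  "bbaabav" → 7 new (b, b, a, a, b, a, v)
  "bbavaeee" → prefix "bba" already present; 5 new (v, a, e, e, e)
  "bbavvbb" → prefix "bbav" already present; 3 new (v, b, b)
  "ee" → 2 new (e, e)
  "abevb" → 5 new (a, b, e, v, b)
  "bevabe" → prefix "b" already present; 5 new (e, v, a, b, e)
  "babbvava" → prefix "b" already present; 7 new (a, b, b, v, a, v, a)
  "bb" → prefix "bb" already present; 0 new (none)
  "bvavaeeaae" → prefix "b" already present; 9 new (v, a, v, a, e, e, a, a, e)
  "evee" → prefix "e" already present; 3 new (v, e, e)
  "bva" → prefix "bva" already present; 0 new (none)
  "babbbbeavv" → prefix "babb" already present; 6 new (b, b, e, a, v, v)
  "eavabe" → prefix "e" already present; 5 new (a, v, a, b, e)
  "eveeva" → prefix "evee" already present; 2 new (v, a)
  "bvvb" → prefix "bv" already present; 2 new (v, b)
  "eveb" → prefix "eve" already present; 1 new (b)
  "bvab" → prefix "bva" already present; 1 new (b)
Total nodes = 7 + 5 + 3 + 2 + 5 + 5 + 7 + 0 + 9 + 3 + 0 + 6 + 5 + 2 + 2 + 1 + 1 = 63

63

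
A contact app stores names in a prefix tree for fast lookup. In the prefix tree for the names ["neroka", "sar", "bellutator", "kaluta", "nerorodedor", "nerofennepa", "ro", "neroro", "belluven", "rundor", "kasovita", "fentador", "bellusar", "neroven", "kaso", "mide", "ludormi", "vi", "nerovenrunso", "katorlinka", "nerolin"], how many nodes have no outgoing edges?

A leaf is a node with no children — equivalently, the end of a word that is not a proper prefix of any other stored word.
Those words: "bellusar", "bellutator", "belluven", "fentador", "kaluta", "kasovita", "katorlinka", "ludormi", "mide", "nerofennepa", "neroka", "nerolin", "nerorodedor", "nerovenrunso", "ro", "rundor", "sar", "vi"
Leaf count: 18

18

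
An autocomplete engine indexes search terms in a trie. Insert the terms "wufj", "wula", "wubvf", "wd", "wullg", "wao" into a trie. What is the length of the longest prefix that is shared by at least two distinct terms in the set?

3

The deepest shared node is where two words last agree before diverging.
e.g. "wula" and "wullg" share the prefix "wul" of length 3; no pair shares a longer one.
Longest shared-prefix length: 3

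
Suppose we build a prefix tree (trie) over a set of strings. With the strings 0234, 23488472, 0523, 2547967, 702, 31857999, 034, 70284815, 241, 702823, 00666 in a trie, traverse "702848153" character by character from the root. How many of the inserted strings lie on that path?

Walk "702848153" from the root; an end-of-word marker is hit whenever a stored word is a prefix of "702848153".
Prefixes of the query that are stored words: "702", "70284815"
Count: 2

2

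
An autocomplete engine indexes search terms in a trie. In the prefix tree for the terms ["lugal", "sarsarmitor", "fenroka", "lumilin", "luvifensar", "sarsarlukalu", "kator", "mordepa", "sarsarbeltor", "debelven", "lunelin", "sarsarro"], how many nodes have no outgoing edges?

12

Leaves are exactly the stored words that no other stored word extends.
Those words: "debelven", "fenroka", "kator", "lugal", "lumilin", "lunelin", "luvifensar", "mordepa", "sarsarbeltor", "sarsarlukalu", "sarsarmitor", "sarsarro"
Leaf count: 12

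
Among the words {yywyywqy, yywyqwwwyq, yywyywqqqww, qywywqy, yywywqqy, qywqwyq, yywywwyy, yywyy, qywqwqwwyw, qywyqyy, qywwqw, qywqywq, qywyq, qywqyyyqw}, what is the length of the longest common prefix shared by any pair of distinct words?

Look for the deepest trie node that still has at least two words in its subtree.
e.g. "yywyywqqqww" and "yywyywqy" share the prefix "yywyywq" of length 7; no pair shares a longer one.
Longest shared-prefix length: 7

7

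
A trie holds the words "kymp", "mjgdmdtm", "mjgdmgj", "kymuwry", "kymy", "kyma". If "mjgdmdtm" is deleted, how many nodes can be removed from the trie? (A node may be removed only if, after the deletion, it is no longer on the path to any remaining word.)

3

Walk "mjgdmdtm" from the leaf back toward the root, removing each node that no remaining word uses.
The suffix "dtm" (3 nodes) is used only by "mjgdmdtm"; the node for "mjgdm" still has the child "g", so pruning stops there.
Nodes removed: 3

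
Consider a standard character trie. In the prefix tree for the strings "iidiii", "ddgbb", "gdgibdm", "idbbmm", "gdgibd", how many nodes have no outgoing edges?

Leaves are exactly the stored words that no other stored word extends.
Those words: "ddgbb", "gdgibdm", "idbbmm", "iidiii"
Leaf count: 4

4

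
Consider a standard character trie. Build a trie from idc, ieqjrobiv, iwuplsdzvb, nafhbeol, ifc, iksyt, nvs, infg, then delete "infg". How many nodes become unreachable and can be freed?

3

Walk "infg" from the leaf back toward the root, removing each node that no remaining word uses.
The suffix "nfg" (3 nodes) is used only by "infg"; the node for "i" still has the child "d", so pruning stops there.
Nodes removed: 3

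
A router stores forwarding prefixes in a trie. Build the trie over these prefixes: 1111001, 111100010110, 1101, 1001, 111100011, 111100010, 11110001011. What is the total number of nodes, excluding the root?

For each word, the new-node count is its length minus the longest prefix already in the trie:
  "1111001" → 7 new (1, 1, 1, 1, 0, 0, 1)
  "111100010110" → prefix "111100" already present; 6 new (0, 1, 0, 1, 1, 0)
  "1101" → prefix "11" already present; 2 new (0, 1)
  "1001" → prefix "1" already present; 3 new (0, 0, 1)
  "111100011" → prefix "11110001" already present; 1 new (1)
  "111100010" → prefix "111100010" already present; 0 new (none)
  "11110001011" → prefix "11110001011" already present; 0 new (none)
Total nodes = 7 + 6 + 2 + 3 + 1 + 0 + 0 = 19

19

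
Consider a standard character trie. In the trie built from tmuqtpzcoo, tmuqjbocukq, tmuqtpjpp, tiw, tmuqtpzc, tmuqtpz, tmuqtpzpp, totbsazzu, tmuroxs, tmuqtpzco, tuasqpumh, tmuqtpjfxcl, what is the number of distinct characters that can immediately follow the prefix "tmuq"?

Walk "tmuq" from the root, arriving at one node.
Distinct next characters after "tmuq": j, t.
That node has 2 child edges.

2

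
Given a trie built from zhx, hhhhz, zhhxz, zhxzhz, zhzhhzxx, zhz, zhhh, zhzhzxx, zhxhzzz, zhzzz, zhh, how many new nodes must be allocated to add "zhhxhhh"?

3

"zhhx" is already a path in the trie; the remaining "hhh" must be added.
Each of the 3 remaining characters creates one node.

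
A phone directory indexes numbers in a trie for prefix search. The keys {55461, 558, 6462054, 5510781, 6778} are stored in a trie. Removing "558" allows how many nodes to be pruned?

1

After clearing the end-marker at "558", prune upward until reaching a node still needed by another word.
The suffix "8" (1 node) is used only by "558"; the node for "55" still has the child "4", so pruning stops there.
Nodes removed: 1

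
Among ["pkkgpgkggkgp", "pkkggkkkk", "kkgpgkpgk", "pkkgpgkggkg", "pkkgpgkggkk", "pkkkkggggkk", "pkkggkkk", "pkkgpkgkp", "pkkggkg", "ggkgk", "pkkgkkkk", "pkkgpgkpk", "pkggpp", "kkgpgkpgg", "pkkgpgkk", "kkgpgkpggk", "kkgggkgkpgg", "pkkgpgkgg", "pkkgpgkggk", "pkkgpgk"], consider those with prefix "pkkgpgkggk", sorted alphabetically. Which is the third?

Words with prefix "pkkgpgkggk", in lexicographic order: "pkkgpgkggk", "pkkgpgkggkg", "pkkgpgkggkgp", "pkkgpgkggkk"
The 3rd is pkkgpgkggkgp.

pkkgpgkggkgp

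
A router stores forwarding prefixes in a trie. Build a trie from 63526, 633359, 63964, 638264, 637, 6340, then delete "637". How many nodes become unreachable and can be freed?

1

Walk "637" from the leaf back toward the root, removing each node that no remaining word uses.
The suffix "7" (1 node) is used only by "637"; the node for "63" still has the child "5", so pruning stops there.
Nodes removed: 1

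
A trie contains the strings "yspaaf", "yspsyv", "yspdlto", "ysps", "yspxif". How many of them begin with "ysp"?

5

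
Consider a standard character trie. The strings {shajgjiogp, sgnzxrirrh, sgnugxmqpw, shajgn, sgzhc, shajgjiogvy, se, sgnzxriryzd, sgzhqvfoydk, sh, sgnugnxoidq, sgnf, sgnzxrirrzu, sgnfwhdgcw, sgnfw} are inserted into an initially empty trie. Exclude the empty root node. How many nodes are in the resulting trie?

58

Count nodes per top-level branch (shared prefixes stored once):
  's'-branch (se, sgnf, sgnfw, sgnfwhdgcw, sgnugnxoidq, sgnugxmqpw, sgnzxrirrh, sgnzxrirrzu, sgnzxriryzd, sgzhc, sgzhqvfoydk, sh, shajgjiogp, shajgjiogvy, shajgn): 58 nodes
Sum: 58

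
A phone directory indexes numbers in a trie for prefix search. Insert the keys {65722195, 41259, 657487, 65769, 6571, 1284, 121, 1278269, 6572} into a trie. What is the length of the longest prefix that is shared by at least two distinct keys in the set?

4

Equivalently: take the maximum, over all pairs, of their longest common prefix length.
"6572" and "65722195" agree on "6572" (4 characters) before diverging; nothing deeper is shared.
Longest shared-prefix length: 4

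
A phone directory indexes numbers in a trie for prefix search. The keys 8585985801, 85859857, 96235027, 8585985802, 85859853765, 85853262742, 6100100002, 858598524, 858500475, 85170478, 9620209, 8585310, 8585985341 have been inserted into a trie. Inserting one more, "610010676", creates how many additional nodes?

3

Walking "610010676" from the root, the first 6 characters ("610010") follow existing edges; "6" is the first miss.
New nodes needed: |"610010676"| − 6 = 9 − 6 = 3.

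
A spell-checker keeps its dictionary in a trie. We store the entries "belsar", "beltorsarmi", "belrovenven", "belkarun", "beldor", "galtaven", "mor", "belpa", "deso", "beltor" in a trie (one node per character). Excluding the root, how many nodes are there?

Trace insertions, counting only characters that open a new branch:
  "belsar" → 6 new (b, e, l, s, a, r)
  "beltorsarmi" → prefix "bel" already present; 8 new (t, o, r, s, a, r, m, i)
  "belrovenven" → prefix "bel" already present; 8 new (r, o, v, e, n, v, e, n)
  "belkarun" → prefix "bel" already present; 5 new (k, a, r, u, n)
  "beldor" → prefix "bel" already present; 3 new (d, o, r)
  "galtaven" → 8 new (g, a, l, t, a, v, e, n)
  "mor" → 3 new (m, o, r)
  "belpa" → prefix "bel" already present; 2 new (p, a)
  "deso" → 4 new (d, e, s, o)
  "beltor" → prefix "beltor" already present; 0 new (none)
Total nodes = 6 + 8 + 8 + 5 + 3 + 8 + 3 + 2 + 4 + 0 = 47

47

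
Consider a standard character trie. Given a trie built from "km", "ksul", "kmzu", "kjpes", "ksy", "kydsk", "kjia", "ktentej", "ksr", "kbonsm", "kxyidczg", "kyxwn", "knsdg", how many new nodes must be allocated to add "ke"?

1

Walking "ke" from the root, the first 1 characters ("k") follow existing edges; "e" is the first miss.
So 2 − 1 = 1 new nodes.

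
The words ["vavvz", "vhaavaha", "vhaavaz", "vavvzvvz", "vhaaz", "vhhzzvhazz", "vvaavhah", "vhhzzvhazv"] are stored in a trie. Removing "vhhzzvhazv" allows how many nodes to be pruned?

1

A node on "vhhzzvhazv"'s path can go only if nothing else ends at it or branches off below it.
The suffix "v" (1 node) is used only by "vhhzzvhazv"; the node for "vhhzzvhaz" still has the child "z", so pruning stops there.
Nodes removed: 1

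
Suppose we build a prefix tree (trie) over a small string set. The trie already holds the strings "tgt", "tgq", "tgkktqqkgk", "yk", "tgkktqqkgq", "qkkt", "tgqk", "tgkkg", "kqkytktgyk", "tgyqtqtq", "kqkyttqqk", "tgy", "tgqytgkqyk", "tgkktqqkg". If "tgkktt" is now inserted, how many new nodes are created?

"tgkkt" is already a path in the trie; the remaining "t" must be added.
Each of the 1 remaining characters creates one node.

1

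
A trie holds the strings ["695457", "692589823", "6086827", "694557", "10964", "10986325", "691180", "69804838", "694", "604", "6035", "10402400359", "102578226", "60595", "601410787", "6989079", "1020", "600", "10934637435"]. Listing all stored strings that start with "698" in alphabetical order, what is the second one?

DFS of the "698" subtree visits, in order: "69804838", "6989079"
Position 2: 6989079

6989079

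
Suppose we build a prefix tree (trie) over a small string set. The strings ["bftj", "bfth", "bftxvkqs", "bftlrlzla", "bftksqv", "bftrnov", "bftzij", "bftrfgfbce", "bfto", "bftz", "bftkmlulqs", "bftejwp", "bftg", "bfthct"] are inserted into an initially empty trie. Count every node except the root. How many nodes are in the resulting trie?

47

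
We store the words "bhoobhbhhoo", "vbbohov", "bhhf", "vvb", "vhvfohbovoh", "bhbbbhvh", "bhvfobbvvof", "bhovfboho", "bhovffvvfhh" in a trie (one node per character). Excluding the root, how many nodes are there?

59

Trace insertions, counting only characters that open a new branch:
  "bhoobhbhhoo" → 11 new (b, h, o, o, b, h, b, h, h, o, o)
  "vbbohov" → 7 new (v, b, b, o, h, o, v)
  "bhhf" → prefix "bh" already present; 2 new (h, f)
  "vvb" → prefix "v" already present; 2 new (v, b)
  "vhvfohbovoh" → prefix "v" already present; 10 new (h, v, f, o, h, b, o, v, o, h)
  "bhbbbhvh" → prefix "bh" already present; 6 new (b, b, b, h, v, h)
  "bhvfobbvvof" → prefix "bh" already present; 9 new (v, f, o, b, b, v, v, o, f)
  "bhovfboho" → prefix "bho" already present; 6 new (v, f, b, o, h, o)
  "bhovffvvfhh" → prefix "bhovf" already present; 6 new (f, v, v, f, h, h)
Total nodes = 11 + 7 + 2 + 2 + 10 + 6 + 9 + 6 + 6 = 59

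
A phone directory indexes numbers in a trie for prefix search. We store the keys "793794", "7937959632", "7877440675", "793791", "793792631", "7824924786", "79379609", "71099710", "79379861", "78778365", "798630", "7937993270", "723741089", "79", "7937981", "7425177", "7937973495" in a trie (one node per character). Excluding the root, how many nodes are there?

79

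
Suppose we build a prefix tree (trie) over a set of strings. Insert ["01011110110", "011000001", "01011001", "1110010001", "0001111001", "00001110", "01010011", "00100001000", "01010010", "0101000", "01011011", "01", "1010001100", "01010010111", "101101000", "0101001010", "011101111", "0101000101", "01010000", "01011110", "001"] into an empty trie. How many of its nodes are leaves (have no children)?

A leaf is a node with no children — equivalently, the end of a word that is not a proper prefix of any other stored word.
Those words: "00001110", "0001111001", "00100001000", "01010000", "0101000101", "0101001010", "01010010111", "01010011", "01011001", "01011011", "01011110110", "011000001", "011101111", "1010001100", "101101000", "1110010001"
Leaf count: 16

16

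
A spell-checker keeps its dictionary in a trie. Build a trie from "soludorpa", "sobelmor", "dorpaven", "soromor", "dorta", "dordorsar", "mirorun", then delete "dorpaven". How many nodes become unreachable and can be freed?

A node on "dorpaven"'s path can go only if nothing else ends at it or branches off below it.
The suffix "paven" (5 nodes) is used only by "dorpaven"; the node for "dor" still has the child "t", so pruning stops there.
Nodes removed: 5

5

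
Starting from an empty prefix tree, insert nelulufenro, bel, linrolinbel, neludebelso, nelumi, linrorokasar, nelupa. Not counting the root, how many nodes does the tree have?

Insert word by word; a character creates a node only if that edge doesn't already exist:
  "nelulufenro" → 11 new (n, e, l, u, l, u, f, e, n, r, o)
  "bel" → 3 new (b, e, l)
  "linrolinbel" → 11 new (l, i, n, r, o, l, i, n, b, e, l)
  "neludebelso" → prefix "nelu" already present; 7 new (d, e, b, e, l, s, o)
  "nelumi" → prefix "nelu" already present; 2 new (m, i)
  "linrorokasar" → prefix "linro" already present; 7 new (r, o, k, a, s, a, r)
  "nelupa" → prefix "nelu" already present; 2 new (p, a)
Total nodes = 11 + 3 + 11 + 7 + 2 + 7 + 2 = 43

43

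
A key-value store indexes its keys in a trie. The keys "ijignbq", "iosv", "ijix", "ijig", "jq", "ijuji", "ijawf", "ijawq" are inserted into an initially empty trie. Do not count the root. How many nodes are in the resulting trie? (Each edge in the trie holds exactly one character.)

20

Trie structure (* marks end of a word):
(root)
├─ i
│  ├─ j
│  │  ├─ a
│  │  │  └─ w
│  │  │     ├─ f *
│  │  │     └─ q *
│  │  ├─ i
│  │  │  ├─ g *
│  │  │  │  └─ n
│  │  │  │     └─ b
│  │  │  │        └─ q *
│  │  │  └─ x *
│  │  └─ u
│  │     └─ j
│  │        └─ i *
│  └─ o
│     └─ s
│        └─ v *
└─ j
   └─ q *
Counting every labelled node above: 20.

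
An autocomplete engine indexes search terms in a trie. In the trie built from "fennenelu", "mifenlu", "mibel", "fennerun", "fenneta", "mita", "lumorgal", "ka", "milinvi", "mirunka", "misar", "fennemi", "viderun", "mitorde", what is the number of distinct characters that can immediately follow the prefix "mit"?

Follow the path "mit" to its node, then look at its outgoing edges.
Distinct next characters after "mit": a, o.
That node has 2 child edges.

2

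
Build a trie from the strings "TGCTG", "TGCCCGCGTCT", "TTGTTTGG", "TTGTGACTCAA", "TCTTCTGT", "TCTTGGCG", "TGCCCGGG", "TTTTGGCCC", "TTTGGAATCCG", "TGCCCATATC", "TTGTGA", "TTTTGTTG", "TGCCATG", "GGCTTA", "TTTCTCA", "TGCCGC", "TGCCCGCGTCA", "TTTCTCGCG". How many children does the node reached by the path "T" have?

3

The children of the "T" node are the distinct next characters among strings starting with "T".
Characters that immediately follow "T" among the stored strings: {C, G, T}.
That node has 3 child edges.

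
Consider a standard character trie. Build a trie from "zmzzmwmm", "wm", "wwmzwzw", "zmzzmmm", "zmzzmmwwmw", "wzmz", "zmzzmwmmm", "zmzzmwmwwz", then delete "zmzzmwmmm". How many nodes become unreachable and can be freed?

1

After clearing the end-marker at "zmzzmwmmm", prune upward until reaching a node still needed by another word.
The suffix "m" (1 node) is used only by "zmzzmwmmm"; "zmzzmwmm" is itself a stored word, so pruning stops there.
Nodes removed: 1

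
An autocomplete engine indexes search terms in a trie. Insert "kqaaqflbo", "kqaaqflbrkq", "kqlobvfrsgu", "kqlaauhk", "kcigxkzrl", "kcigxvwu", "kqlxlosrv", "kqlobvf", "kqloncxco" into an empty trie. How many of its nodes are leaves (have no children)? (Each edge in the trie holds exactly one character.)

Leaves are exactly the stored words that no other stored word extends.
Those words: "kcigxkzrl", "kcigxvwu", "kqaaqflbo", "kqaaqflbrkq", "kqlaauhk", "kqlobvfrsgu", "kqloncxco", "kqlxlosrv"
Leaf count: 8

8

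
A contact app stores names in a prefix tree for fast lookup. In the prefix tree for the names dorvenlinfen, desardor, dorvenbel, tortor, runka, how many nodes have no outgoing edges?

Leaves are exactly the stored words that no other stored word extends.
Those words: "desardor", "dorvenbel", "dorvenlinfen", "runka", "tortor"
Leaf count: 5

5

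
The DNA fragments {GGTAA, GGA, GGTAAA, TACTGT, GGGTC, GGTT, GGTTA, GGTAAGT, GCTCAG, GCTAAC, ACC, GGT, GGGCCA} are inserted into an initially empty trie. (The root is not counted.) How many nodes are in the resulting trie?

Trie structure (* marks end of a word):
(root)
├─ A
│  └─ C
│     └─ C *
├─ G
│  ├─ C
│  │  └─ T
│  │     ├─ A
│  │     │  └─ A
│  │     │     └─ C *
│  │     └─ C
│  │        └─ A
│  │           └─ G *
│  └─ G
│     ├─ A *
│     ├─ G
│     │  ├─ C
│     │  │  └─ C
│     │  │     └─ A *
│     │  └─ T
│     │     └─ C *
│     └─ T *
│        ├─ A
│        │  └─ A *
│        │     ├─ A *
│        │     └─ G
│        │        └─ T *
│        └─ T *
│           └─ A *
└─ T
   └─ A
      └─ C
         └─ T
            └─ G
               └─ T *
Counting every labelled node above: 34.

34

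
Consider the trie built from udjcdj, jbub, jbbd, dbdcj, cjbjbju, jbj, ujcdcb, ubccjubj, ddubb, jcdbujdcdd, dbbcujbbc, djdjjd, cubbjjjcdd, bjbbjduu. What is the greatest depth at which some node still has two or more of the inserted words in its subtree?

2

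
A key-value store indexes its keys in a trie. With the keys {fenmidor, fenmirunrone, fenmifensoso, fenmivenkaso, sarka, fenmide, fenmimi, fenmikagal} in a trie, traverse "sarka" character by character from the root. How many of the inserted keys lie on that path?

Check each prefix of "sarka" against the stored set — each match is an end-marker on the path.
Prefixes of the query that are stored words: "sarka"
Count: 1

1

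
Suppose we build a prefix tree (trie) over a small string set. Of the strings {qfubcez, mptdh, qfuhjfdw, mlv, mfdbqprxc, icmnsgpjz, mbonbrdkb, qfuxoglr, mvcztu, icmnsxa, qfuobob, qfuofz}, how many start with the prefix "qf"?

5

Filter for entries beginning with "qf":
Matches: "qfubcez", "qfuhjfdw", "qfuobob", "qfuofz", "qfuxoglr"
Count: 5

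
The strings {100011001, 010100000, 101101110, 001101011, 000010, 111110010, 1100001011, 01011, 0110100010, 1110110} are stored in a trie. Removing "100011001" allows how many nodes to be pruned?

7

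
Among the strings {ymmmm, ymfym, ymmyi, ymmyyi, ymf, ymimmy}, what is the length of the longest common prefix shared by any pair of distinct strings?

4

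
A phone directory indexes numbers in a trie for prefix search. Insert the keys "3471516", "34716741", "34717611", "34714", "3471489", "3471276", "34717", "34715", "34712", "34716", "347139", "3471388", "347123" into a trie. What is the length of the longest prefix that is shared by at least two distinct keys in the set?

The deepest shared node is where two words last agree before diverging.
e.g. "34712" and "347123" share the prefix "34712" of length 5; no pair shares a longer one.
Longest shared-prefix length: 5

5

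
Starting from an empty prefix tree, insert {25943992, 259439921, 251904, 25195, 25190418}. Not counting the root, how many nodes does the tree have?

For each word, the new-node count is its length minus the longest prefix already in the trie:
  "25943992" → 8 new (2, 5, 9, 4, 3, 9, 9, 2)
  "259439921" → prefix "25943992" already present; 1 new (1)
  "251904" → prefix "25" already present; 4 new (1, 9, 0, 4)
  "25195" → prefix "2519" already present; 1 new (5)
  "25190418" → prefix "251904" already present; 2 new (1, 8)
Total nodes = 8 + 1 + 4 + 1 + 2 = 16

16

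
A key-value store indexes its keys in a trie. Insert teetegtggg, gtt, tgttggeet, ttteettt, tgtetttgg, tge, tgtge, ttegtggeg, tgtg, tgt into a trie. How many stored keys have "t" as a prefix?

9

Filter for entries beginning with "t":
Words under "t": teetegtggg, tge, tgt, tgtetttgg, tgtg, tgtge, tgttggeet, ttegtggeg, ttteettt
Count: 9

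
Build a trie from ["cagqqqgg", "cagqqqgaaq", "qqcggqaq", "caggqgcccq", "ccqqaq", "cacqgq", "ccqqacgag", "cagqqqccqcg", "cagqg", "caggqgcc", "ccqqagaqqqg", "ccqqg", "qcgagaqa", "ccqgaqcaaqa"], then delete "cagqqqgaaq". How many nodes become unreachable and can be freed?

Walk "cagqqqgaaq" from the leaf back toward the root, removing each node that no remaining word uses.
The suffix "aaq" (3 nodes) is used only by "cagqqqgaaq"; the node for "cagqqqg" still has the child "g", so pruning stops there.
Nodes removed: 3

3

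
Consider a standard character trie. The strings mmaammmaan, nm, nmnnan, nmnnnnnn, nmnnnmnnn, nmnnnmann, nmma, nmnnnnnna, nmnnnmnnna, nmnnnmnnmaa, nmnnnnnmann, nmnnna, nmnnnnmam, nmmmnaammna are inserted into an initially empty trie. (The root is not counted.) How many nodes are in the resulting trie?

50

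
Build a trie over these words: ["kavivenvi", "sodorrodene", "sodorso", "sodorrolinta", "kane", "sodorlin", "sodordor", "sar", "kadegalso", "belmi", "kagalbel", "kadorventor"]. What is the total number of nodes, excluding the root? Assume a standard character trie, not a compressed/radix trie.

Trace insertions, counting only characters that open a new branch:
  "kavivenvi" → 9 new (k, a, v, i, v, e, n, v, i)
  "sodorrodene" → 11 new (s, o, d, o, r, r, o, d, e, n, e)
  "sodorso" → prefix "sodor" already present; 2 new (s, o)
  "sodorrolinta" → prefix "sodorro" already present; 5 new (l, i, n, t, a)
  "kane" → prefix "ka" already present; 2 new (n, e)
  "sodorlin" → prefix "sodor" already present; 3 new (l, i, n)
  "sodordor" → prefix "sodor" already present; 3 new (d, o, r)
  "sar" → prefix "s" already present; 2 new (a, r)
  "kadegalso" → prefix "ka" already present; 7 new (d, e, g, a, l, s, o)
  "belmi" → 5 new (b, e, l, m, i)
  "kagalbel" → prefix "ka" already present; 6 new (g, a, l, b, e, l)
  "kadorventor" → prefix "kad" already present; 8 new (o, r, v, e, n, t, o, r)
Total nodes = 9 + 11 + 2 + 5 + 2 + 3 + 3 + 2 + 7 + 5 + 6 + 8 = 63

63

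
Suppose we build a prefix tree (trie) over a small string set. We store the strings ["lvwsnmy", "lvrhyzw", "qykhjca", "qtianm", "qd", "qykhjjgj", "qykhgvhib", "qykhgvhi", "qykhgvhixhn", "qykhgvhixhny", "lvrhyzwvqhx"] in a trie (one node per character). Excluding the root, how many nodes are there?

For each word, the new-node count is its length minus the longest prefix already in the trie:
  "lvwsnmy" → 7 new (l, v, w, s, n, m, y)
  "lvrhyzw" → prefix "lv" already present; 5 new (r, h, y, z, w)
  "qykhjca" → 7 new (q, y, k, h, j, c, a)
  "qtianm" → prefix "q" already present; 5 new (t, i, a, n, m)
  "qd" → prefix "q" already present; 1 new (d)
  "qykhjjgj" → prefix "qykhj" already present; 3 new (j, g, j)
  "qykhgvhib" → prefix "qykh" already present; 5 new (g, v, h, i, b)
  "qykhgvhi" → prefix "qykhgvhi" already present; 0 new (none)
  "qykhgvhixhn" → prefix "qykhgvhi" already present; 3 new (x, h, n)
  "qykhgvhixhny" → prefix "qykhgvhixhn" already present; 1 new (y)
  "lvrhyzwvqhx" → prefix "lvrhyzw" already present; 4 new (v, q, h, x)
Total nodes = 7 + 5 + 7 + 5 + 1 + 3 + 5 + 0 + 3 + 1 + 4 = 41

41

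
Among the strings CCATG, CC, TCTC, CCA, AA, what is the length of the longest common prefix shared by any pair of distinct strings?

Equivalently: take the maximum, over all pairs, of their longest common prefix length.
e.g. "CCA" and "CCATG" share the prefix "CCA" of length 3; no pair shares a longer one.
Longest shared-prefix length: 3

3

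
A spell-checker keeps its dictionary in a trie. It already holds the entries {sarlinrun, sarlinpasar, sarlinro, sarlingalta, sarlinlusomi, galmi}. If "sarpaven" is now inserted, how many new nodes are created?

5

The longest prefix of "sarpaven" already in the trie is "sar" (length 3).
New nodes needed: |"sarpaven"| − 3 = 8 − 3 = 5.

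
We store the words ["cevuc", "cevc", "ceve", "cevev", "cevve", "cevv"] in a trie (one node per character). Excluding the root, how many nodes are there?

10

Insert word by word; a character creates a node only if that edge doesn't already exist:
  "cevuc" → 5 new (c, e, v, u, c)
  "cevc" → prefix "cev" already present; 1 new (c)
  "ceve" → prefix "cev" already present; 1 new (e)
  "cevev" → prefix "ceve" already present; 1 new (v)
  "cevve" → prefix "cev" already present; 2 new (v, e)
  "cevv" → prefix "cevv" already present; 0 new (none)
Total nodes = 5 + 1 + 1 + 1 + 2 + 0 = 10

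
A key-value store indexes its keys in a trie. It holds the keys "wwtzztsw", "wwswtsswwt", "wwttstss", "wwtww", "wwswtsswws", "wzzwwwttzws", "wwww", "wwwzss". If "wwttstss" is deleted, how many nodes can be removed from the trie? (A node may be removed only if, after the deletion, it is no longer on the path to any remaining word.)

5

Walk "wwttstss" from the leaf back toward the root, removing each node that no remaining word uses.
The suffix "tstss" (5 nodes) is used only by "wwttstss"; the node for "wwt" still has the child "z", so pruning stops there.
Nodes removed: 5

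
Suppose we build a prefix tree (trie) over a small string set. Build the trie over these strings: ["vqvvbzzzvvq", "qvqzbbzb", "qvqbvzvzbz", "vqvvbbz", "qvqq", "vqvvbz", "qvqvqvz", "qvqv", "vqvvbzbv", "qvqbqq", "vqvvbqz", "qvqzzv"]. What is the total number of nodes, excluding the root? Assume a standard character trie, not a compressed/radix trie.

Trace insertions, counting only characters that open a new branch:
  "vqvvbzzzvvq" → 11 new (v, q, v, v, b, z, z, z, v, v, q)
  "qvqzbbzb" → 8 new (q, v, q, z, b, b, z, b)
  "qvqbvzvzbz" → prefix "qvq" already present; 7 new (b, v, z, v, z, b, z)
  "vqvvbbz" → prefix "vqvvb" already present; 2 new (b, z)
  "qvqq" → prefix "qvq" already present; 1 new (q)
  "vqvvbz" → prefix "vqvvbz" already present; 0 new (none)
  "qvqvqvz" → prefix "qvq" already present; 4 new (v, q, v, z)
  "qvqv" → prefix "qvqv" already present; 0 new (none)
  "vqvvbzbv" → prefix "vqvvbz" already present; 2 new (b, v)
  "qvqbqq" → prefix "qvqb" already present; 2 new (q, q)
  "vqvvbqz" → prefix "vqvvb" already present; 2 new (q, z)
  "qvqzzv" → prefix "qvqz" already present; 2 new (z, v)
Total nodes = 11 + 8 + 7 + 2 + 1 + 0 + 4 + 0 + 2 + 2 + 2 + 2 = 41

41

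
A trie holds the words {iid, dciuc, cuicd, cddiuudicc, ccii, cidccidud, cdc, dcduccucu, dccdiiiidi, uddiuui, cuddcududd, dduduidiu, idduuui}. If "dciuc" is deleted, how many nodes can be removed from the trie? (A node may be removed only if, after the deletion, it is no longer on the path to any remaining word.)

3

Walk "dciuc" from the leaf back toward the root, removing each node that no remaining word uses.
The suffix "iuc" (3 nodes) is used only by "dciuc"; the node for "dc" still has the child "d", so pruning stops there.
Nodes removed: 3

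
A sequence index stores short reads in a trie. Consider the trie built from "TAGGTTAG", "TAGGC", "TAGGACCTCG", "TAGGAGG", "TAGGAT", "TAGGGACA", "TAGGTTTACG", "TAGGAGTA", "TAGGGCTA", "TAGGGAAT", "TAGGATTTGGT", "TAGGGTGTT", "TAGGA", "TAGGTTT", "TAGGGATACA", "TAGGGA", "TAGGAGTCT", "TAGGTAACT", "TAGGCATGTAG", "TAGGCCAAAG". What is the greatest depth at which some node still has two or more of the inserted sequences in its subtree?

Equivalently: take the maximum, over all pairs, of their longest common prefix length.
e.g. "TAGGAGTA" and "TAGGAGTCT" share the prefix "TAGGAGT" of length 7; no pair shares a longer one.
Longest shared-prefix length: 7

7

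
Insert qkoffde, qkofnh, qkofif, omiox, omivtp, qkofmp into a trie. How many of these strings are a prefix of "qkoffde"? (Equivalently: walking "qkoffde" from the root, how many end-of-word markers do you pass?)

Traverse "qkoffde" character by character; count nodes along the way that are marked as word ends.
Prefixes of the query that are stored words: "qkoffde"
Count: 1

1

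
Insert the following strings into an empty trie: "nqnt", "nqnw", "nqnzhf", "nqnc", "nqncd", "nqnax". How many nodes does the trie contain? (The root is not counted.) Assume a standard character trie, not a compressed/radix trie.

12

Trie structure (* marks end of a word):
(root)
└─ n
   └─ q
      └─ n
         ├─ a
         │  └─ x *
         ├─ c *
         │  └─ d *
         ├─ t *
         ├─ w *
         └─ z
            └─ h
               └─ f *
Counting every labelled node above: 12.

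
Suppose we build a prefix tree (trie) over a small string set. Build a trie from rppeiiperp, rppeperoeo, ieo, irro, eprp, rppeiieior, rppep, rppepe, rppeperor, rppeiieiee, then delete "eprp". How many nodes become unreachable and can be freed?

4

A node on "eprp"'s path can go only if nothing else ends at it or branches off below it.
No other word shares any prefix with "eprp", so all 4 of its nodes go.
Nodes removed: 4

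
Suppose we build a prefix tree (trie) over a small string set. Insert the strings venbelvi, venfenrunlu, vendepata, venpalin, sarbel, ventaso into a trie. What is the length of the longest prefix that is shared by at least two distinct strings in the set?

Equivalently: take the maximum, over all pairs, of their longest common prefix length.
e.g. "venbelvi" and "vendepata" share the prefix "ven" of length 3; no pair shares a longer one.
Longest shared-prefix length: 3

3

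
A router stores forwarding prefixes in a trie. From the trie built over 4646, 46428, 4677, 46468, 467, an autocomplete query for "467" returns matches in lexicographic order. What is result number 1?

467

Filter for "467…" and sort: "467", "4677"
Position 1: 467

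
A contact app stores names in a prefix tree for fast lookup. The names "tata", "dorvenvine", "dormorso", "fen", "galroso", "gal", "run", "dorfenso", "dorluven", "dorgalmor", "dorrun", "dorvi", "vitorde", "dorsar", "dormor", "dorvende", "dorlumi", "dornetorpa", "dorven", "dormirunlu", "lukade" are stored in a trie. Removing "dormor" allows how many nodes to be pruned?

0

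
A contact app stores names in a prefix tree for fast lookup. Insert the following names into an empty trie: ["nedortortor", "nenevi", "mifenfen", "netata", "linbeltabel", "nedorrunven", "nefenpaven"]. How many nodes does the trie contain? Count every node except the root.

Trace insertions, counting only characters that open a new branch:
  "nedortortor" → 11 new (n, e, d, o, r, t, o, r, t, o, r)
  "nenevi" → prefix "ne" already present; 4 new (n, e, v, i)
  "mifenfen" → 8 new (m, i, f, e, n, f, e, n)
  "netata" → prefix "ne" already present; 4 new (t, a, t, a)
  "linbeltabel" → 11 new (l, i, n, b, e, l, t, a, b, e, l)
  "nedorrunven" → prefix "nedor" already present; 6 new (r, u, n, v, e, n)
  "nefenpaven" → prefix "ne" already present; 8 new (f, e, n, p, a, v, e, n)
Total nodes = 11 + 4 + 8 + 4 + 11 + 6 + 8 = 52

52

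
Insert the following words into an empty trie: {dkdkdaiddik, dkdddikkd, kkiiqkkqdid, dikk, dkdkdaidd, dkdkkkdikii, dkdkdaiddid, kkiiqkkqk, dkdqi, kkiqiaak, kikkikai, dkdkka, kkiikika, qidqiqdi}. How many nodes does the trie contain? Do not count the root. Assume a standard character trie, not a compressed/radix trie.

67

Count nodes per top-level branch (shared prefixes stored once):
  'd'-branch (dikk, dkdddikkd, dkdkdaidd, dkdkdaiddid, dkdkdaiddik, dkdkka, dkdkkkdikii, dkdqi): 31 nodes
  'k'-branch (kikkikai, kkiikika, kkiiqkkqdid, kkiiqkkqk, kkiqiaak): 28 nodes
  'q'-branch (qidqiqdi): 8 nodes
Sum: 67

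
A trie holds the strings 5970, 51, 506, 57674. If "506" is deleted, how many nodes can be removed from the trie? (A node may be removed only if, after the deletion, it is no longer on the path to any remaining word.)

2

Walk "506" from the leaf back toward the root, removing each node that no remaining word uses.
The suffix "06" (2 nodes) is used only by "506"; the node for "5" still has the child "9", so pruning stops there.
Nodes removed: 2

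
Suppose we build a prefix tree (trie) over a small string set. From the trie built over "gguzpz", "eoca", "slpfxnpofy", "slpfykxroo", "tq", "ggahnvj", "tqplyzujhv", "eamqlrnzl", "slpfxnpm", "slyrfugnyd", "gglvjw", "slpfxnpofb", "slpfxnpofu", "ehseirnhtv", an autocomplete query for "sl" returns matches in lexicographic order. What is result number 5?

Words with prefix "sl", in lexicographic order: "slpfxnpm", "slpfxnpofb", "slpfxnpofu", "slpfxnpofy", "slpfykxroo", "slyrfugnyd"
Position 5: slpfykxroo

slpfykxroo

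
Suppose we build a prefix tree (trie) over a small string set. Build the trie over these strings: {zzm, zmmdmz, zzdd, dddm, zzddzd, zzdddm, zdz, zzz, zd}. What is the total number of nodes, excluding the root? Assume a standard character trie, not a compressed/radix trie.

21

Trace insertions, counting only characters that open a new branch:
  "zzm" → 3 new (z, z, m)
  "zmmdmz" → prefix "z" already present; 5 new (m, m, d, m, z)
  "zzdd" → prefix "zz" already present; 2 new (d, d)
  "dddm" → 4 new (d, d, d, m)
  "zzddzd" → prefix "zzdd" already present; 2 new (z, d)
  "zzdddm" → prefix "zzdd" already present; 2 new (d, m)
  "zdz" → prefix "z" already present; 2 new (d, z)
  "zzz" → prefix "zz" already present; 1 new (z)
  "zd" → prefix "zd" already present; 0 new (none)
Total nodes = 3 + 5 + 2 + 4 + 2 + 2 + 2 + 1 + 0 = 21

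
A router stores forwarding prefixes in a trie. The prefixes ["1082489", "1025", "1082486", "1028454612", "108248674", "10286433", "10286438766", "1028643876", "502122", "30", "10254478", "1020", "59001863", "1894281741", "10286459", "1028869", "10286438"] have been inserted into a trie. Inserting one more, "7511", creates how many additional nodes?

4

Nothing in the trie begins with "7"; the whole of "7511" is new.
4 − 0 = 4 new nodes.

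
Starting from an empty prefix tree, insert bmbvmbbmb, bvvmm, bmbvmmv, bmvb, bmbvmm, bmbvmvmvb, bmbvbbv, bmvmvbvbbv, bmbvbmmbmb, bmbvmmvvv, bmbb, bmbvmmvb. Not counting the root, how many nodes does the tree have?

Trie structure (* marks end of a word):
(root)
└─ b
   ├─ m
   │  ├─ b
   │  │  ├─ b *
   │  │  └─ v
   │  │     ├─ b
   │  │     │  ├─ b
   │  │     │  │  └─ v *
   │  │     │  └─ m
   │  │     │     └─ m
   │  │     │        └─ b
   │  │     │           └─ m
   │  │     │              └─ b *
   │  │     └─ m
   │  │        ├─ b
   │  │        │  └─ b
   │  │        │     └─ m
   │  │        │        └─ b *
   │  │        ├─ m *
   │  │        │  └─ v *
   │  │        │     ├─ b *
   │  │        │     └─ v
   │  │        │        └─ v *
   │  │        └─ v
   │  │           └─ m
   │  │              └─ v
   │  │                 └─ b *
   │  └─ v
   │     ├─ b *
   │     └─ m
   │        └─ v
   │           └─ b
   │              └─ v
   │                 └─ b
   │                    └─ b
   │                       └─ v *
   └─ v
      └─ v
         └─ m
            └─ m *
Counting every labelled node above: 40.

40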